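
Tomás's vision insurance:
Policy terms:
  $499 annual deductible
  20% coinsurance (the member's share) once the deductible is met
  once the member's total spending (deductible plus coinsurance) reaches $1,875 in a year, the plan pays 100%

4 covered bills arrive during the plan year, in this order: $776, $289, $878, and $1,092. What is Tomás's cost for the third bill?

$175.60

Claim 1 ($776): $499 to deductible, leaving $277; 20% of $277 = $55.40. Cost to member: $554.40. OOP to date $554.40.
Claim 2 ($289): deductible met; 20% of $289 = $57.80. Cost to member: $57.80. OOP to date $612.20.
Claim 3 ($878): deductible met; 20% of $878 = $175.60. Member pays $175.60; OOP now $787.80.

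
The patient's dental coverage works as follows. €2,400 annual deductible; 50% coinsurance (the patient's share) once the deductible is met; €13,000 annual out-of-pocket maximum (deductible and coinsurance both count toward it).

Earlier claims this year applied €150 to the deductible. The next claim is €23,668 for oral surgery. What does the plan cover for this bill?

€10,818

Deductible still to meet: €2,400 − €150 = €2,250.
The remaining €21,418 (= €23,668 − €2,250) moves to coinsurance.
Patient's 50% share of €21,418 is €10,709.
So the patient owes €2,250 + €10,709 = €12,959 before any cap.
Year-to-date out-of-pocket would reach €150 + €12,959 = €13,109, above the €13,000 maximum, so the patient pays only €13,000 − €150 = €12,850.
The insurer covers the remainder: €23,668 − €12,850 = €10,818.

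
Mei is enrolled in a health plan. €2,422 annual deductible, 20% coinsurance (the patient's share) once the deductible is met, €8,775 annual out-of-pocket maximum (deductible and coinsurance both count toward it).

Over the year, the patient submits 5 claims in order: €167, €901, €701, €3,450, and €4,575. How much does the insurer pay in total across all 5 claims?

€5,897.60

Claim 1 (€167): entire amount goes to the deductible. Patient pays €167; OOP now €167. Plan pays €167 − €167 = €0.
Claim 2 (€901): fully absorbed by the deductible. Patient owes €901 (running OOP €1,068). Plan pays €901 − €901 = €0.
Claim 3 (€701): entire amount goes to the deductible. Patient owes €701 (running OOP €1,769). Insurer: €701 − €701 = €0.
Claim 4 (€3,450): €653 finishes the deductible; €2,797 goes to coinsurance; 20% of €2,797 = €559.40. Patient pays €1,212.40; OOP now €2,981.40. Insurer: €3,450 − €1,212.40 = €2,237.60.
Claim 5 (€4,575): deductible met; 20% of €4,575 = €915. Cost to patient: €915. OOP to date €3,896.40. Plan pays €4,575 − €915 = €3,660.
Insurer total = bills − patient's total = €9,794 − €3,896.40 = €5,897.60.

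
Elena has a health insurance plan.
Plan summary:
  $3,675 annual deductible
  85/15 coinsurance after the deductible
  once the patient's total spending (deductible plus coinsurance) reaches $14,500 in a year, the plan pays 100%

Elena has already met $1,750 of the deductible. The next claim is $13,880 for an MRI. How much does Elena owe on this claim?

$3,718.25

Deductible still to meet: $3,675 − $1,750 = $1,925.
The remaining $11,955 (= $13,880 − $1,925) moves to coinsurance.
Coinsurance: $11,955 × 15% = $1,793.25.
That puts the patient's cost at $1,925 + $1,793.25 = $3,718.25 before any cap.
Total out-of-pocket so far would be $1,750 + $3,718.25 = $5,468.25, below the $14,500 cap — no reduction.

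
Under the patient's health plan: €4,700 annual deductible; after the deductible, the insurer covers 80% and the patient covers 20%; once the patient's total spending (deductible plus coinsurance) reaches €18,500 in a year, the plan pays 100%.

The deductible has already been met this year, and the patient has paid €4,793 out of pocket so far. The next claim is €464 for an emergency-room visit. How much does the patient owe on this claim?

With the deductible met, the entire €464 is subject to coinsurance.
Coinsurance: €464 × 20% = €92.80.
Year-to-date out-of-pocket becomes €4,793 + €92.80 = €4,885.80, still under the €18,500 maximum, so no cap applies.

€92.80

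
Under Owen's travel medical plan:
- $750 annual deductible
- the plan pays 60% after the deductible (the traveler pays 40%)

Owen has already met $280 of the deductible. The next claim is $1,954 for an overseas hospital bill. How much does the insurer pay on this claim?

$890.40

Deductible still to meet: $750 − $280 = $470.
That leaves $1,954 − $470 = $1,484 for coinsurance.
Traveler's 40% share of $1,484 is $593.60.
So the traveler owes $470 + $593.60 = $1,063.60.
The insurer covers the remainder: $1,954 − $1,063.60 = $890.40.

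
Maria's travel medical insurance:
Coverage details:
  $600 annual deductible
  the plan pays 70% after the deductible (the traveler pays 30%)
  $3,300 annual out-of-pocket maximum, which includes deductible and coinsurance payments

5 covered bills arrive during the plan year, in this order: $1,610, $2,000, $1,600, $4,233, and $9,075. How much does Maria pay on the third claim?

#1 ($1,610): deductible takes $600, $1,010 remains; 30% of $1,010 = $303. Cost to traveler: $903. OOP to date $903.
#2 ($2,000): 30% coinsurance on $2,000 = $600. Traveler owes $600 (running OOP $1,503).
#3 ($1,600): deductible met; 30% of $1,600 = $480. Traveler pays $480; OOP now $1,983.

$480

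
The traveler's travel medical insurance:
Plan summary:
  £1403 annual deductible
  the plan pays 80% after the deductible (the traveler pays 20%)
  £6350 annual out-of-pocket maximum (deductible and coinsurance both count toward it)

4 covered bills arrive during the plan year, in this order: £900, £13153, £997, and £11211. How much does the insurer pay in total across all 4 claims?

Claim 1 — £900: all of it applies to the deductible. Traveler pays £900; OOP now £900. Plan pays £900 − £900 = £0.
Claim 2 — £13153: £503 to deductible, leaving £12650; coinsurance £12650 × 20% = £2530. Traveler owes £3033 (running OOP £3933). Insurer: £13153 − £3033 = £10120.
Claim 3 — £997: 20% coinsurance on £997 = £199.40. Traveler pays £199.40; OOP now £4132.40. Plan pays £997 − £199.40 = £797.60.
Claim 4 — £11211: deductible met; 20% of £11211 = £2242.20. That would push OOP to £6374.60, over the £6350 cap, so traveler pays £6350 − £4132.40 = £2217.60. Insurer: £11211 − £2217.60 = £8993.40.
Insurer total: £0 + £10120 + £797.60 + £8993.40 = £19911.

£19911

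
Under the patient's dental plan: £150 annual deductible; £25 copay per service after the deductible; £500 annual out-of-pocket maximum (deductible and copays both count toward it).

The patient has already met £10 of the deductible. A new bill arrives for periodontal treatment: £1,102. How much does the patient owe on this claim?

Deductible still to meet: £150 − £10 = £140.
The remaining £962 (= £1,102 − £140) moves to the copay.
Copay on this service: £25.
That puts the patient's cost at £140 + £25 = £165 before any cap.
Cumulative spending £10 + £165 = £175 stays under the £500 maximum.

£165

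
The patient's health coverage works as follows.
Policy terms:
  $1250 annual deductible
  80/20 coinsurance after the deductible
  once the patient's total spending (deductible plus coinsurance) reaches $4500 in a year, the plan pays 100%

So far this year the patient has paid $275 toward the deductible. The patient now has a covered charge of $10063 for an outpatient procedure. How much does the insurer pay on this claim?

$7270.40

Deductible still to meet: $1250 − $275 = $975.
The remaining $9088 (= $10063 − $975) moves to coinsurance.
20% of $9088 = $1817.60 falls to the patient.
Patient responsibility before any cap: $975 + $1817.60 = $2792.60.
Cumulative spending $275 + $2792.60 = $3067.60 stays under the $4500 maximum.
Insurer pays the balance: $10063 − $2792.60 = $7270.40.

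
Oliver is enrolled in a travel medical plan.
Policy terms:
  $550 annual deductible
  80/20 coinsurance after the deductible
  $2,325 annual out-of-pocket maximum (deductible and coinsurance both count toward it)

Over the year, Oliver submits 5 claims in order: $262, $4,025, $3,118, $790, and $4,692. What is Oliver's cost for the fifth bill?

#1 ($262): entire amount goes to the deductible. Cost to traveler: $262. OOP to date $262.
#2 ($4,025): deductible takes $288, $3,737 remains; 20% of $3,737 = $747.40. Traveler owes $1,035.40 (running OOP $1,297.40).
#3 ($3,118): 20% coinsurance on $3,118 = $623.60. Traveler pays $623.60; OOP now $1,921.
#4 ($790): deductible already satisfied, so traveler's share is 20% × $790 = $158. Cost to traveler: $158. OOP to date $2,079.
#5 ($4,692): deductible already satisfied, so traveler's share is 20% × $4,692 = $938.40. That would push OOP to $3,017.40, over the $2,325 cap, so traveler pays $2,325 − $2,079 = $246.

$246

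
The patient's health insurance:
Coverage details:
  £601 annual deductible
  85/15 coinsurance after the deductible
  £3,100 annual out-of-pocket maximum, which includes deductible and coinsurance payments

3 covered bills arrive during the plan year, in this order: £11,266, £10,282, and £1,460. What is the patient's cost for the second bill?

Bill 1, £11,266: £601 finishes the deductible; £10,665 goes to coinsurance; patient's 15% is £1,599.75. Patient owes £2,200.75 (running OOP £2,200.75).
Bill 2, £10,282: deductible met; 15% of £10,282 = £1,542.30. Adding that to £2,200.75 gives £3,743.05, past the £3,100 cap; patient pays only £3,100 − £2,200.75 = £899.25.

£899.25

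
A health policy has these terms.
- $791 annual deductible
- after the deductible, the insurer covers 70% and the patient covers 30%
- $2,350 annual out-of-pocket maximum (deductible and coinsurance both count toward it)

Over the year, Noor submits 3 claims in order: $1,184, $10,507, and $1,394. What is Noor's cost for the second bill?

$1,441.10

Claim 1 — $1,184: $791 finishes the deductible; $393 goes to coinsurance; patient's 30% is $117.90. Cost to patient: $908.90. OOP to date $908.90.
Claim 2 — $10,507: 30% coinsurance on $10,507 = $3,152.10. OOP would hit $4,061 > $2,350, so the cap limits the patient to $2,350 − $908.90 = $1,441.10.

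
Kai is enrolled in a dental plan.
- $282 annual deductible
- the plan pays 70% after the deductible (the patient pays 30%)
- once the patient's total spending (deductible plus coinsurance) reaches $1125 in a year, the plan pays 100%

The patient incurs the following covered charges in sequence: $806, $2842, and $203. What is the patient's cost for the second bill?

$685.80

Claim 1 — $806: $282 to deductible, leaving $524; 30% of $524 = $157.20. Cost to patient: $439.20. OOP to date $439.20.
Claim 2 — $2842: deductible met; 30% of $2842 = $852.60. Adding that to $439.20 gives $1291.80, past the $1125 cap; patient pays only $1125 − $439.20 = $685.80.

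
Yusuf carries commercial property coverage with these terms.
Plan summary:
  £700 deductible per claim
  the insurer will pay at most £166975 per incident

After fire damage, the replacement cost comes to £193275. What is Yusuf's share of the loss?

£26300

Subtract the deductible: £193275 − £700 = £192575.
Since £192575 > £166975, the payout is capped at £166975.
The business bears the rest of the original loss: £193275 − £166975 = £26300.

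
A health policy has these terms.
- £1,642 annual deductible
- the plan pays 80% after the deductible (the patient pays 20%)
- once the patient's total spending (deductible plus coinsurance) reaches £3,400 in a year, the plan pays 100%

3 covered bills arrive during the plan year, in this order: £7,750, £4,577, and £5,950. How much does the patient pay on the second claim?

£536.40

Claim 1 — £7,750: £1,642 finishes the deductible; £6,108 goes to coinsurance; coinsurance £6,108 × 20% = £1,221.60. Patient pays £2,863.60; OOP now £2,863.60.
Claim 2 — £4,577: deductible met; 20% of £4,577 = £915.40. OOP would hit £3,779 > £3,400, so the cap limits the patient to £3,400 − £2,863.60 = £536.40.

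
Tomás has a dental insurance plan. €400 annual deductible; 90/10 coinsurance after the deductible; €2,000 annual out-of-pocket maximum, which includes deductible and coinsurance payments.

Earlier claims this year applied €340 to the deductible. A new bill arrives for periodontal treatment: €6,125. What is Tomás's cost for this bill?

€666.50

Deductible still to meet: €400 − €340 = €60.
After the €60 deductible portion, €6,125 − €60 = €6,065 is subject to coinsurance.
10% of €6,065 = €606.50 falls to the patient.
So the patient owes €60 + €606.50 = €666.50 before any cap.
Cumulative spending €340 + €666.50 = €1,006.50 stays under the €2,000 maximum.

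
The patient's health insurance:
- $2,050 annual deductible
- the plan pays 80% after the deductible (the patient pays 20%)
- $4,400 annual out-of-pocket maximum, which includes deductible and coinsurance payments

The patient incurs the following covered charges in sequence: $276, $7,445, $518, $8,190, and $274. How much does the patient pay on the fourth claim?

$1,112.20

Claim 1 — $276: fully absorbed by the deductible. Cost to patient: $276. OOP to date $276.
Claim 2 — $7,445: deductible takes $1,774, $5,671 remains; patient's 20% is $1,134.20. Cost to patient: $2,908.20. OOP to date $3,184.20.
Claim 3 — $518: deductible already satisfied, so patient's share is 20% × $518 = $103.60. Cost to patient: $103.60. OOP to date $3,287.80.
Claim 4 — $8,190: deductible met; 20% of $8,190 = $1,638. That would push OOP to $4,925.80, over the $4,400 cap, so patient pays $4,400 − $3,287.80 = $1,112.20.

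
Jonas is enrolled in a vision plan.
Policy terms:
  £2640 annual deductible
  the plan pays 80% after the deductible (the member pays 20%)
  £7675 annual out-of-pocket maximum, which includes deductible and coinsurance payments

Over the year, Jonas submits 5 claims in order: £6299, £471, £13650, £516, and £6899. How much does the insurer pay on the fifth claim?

Claim 1 (£6299): £2640 finishes the deductible; £3659 goes to coinsurance; coinsurance £3659 × 20% = £731.80. Cost to member: £3371.80. OOP to date £3371.80. Plan pays £6299 − £3371.80 = £2927.20.
Claim 2 (£471): deductible met; 20% of £471 = £94.20. Cost to member: £94.20. OOP to date £3466. Plan pays £471 − £94.20 = £376.80.
Claim 3 (£13650): 20% coinsurance on £13650 = £2730. Cost to member: £2730. OOP to date £6196. Plan pays £13650 − £2730 = £10920.
Claim 4 (£516): deductible met; 20% of £516 = £103.20. Member pays £103.20; OOP now £6299.20. Insurer: £516 − £103.20 = £412.80.
Claim 5 (£6899): deductible already satisfied, so member's share is 20% × £6899 = £1379.80. Adding that to £6299.20 gives £7679, past the £7675 cap; member pays only £7675 − £6299.20 = £1375.80. Plan pays £6899 − £1375.80 = £5523.20.

£5523.20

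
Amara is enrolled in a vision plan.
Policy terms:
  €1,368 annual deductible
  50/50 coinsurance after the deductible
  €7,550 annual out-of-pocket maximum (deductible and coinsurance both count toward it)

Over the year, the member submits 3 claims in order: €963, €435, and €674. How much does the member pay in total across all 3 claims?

€1,720

#1 (€963): fully absorbed by the deductible. Cost to member: €963. OOP to date €963.
#2 (€435): deductible takes €405, €30 remains; 50% of €30 = €15. Cost to member: €420. OOP to date €1,383.
#3 (€674): 50% coinsurance on €674 = €337. Member pays €337; OOP now €1,720.
Summing the member's payments: €963 + €420 + €337 = €1,720.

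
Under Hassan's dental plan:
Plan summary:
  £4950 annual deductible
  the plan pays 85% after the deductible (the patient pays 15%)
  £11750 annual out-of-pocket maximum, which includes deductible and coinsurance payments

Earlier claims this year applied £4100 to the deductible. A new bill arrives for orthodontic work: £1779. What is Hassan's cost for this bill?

£4100 of the £4950 deductible is already met, leaving £850.
The remaining £929 (= £1779 − £850) moves to coinsurance.
Patient's 15% share of £929 is £139.35.
So the patient owes £850 + £139.35 = £989.35 before any cap.
Cumulative spending £4100 + £989.35 = £5089.35 stays under the £11750 maximum.

£989.35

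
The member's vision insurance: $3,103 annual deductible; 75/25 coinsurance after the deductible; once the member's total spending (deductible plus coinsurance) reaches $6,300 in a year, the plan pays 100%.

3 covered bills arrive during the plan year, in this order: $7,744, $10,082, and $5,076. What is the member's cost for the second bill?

Claim 1 ($7,744): $3,103 to deductible, leaving $4,641; 25% of $4,641 = $1,160.25. Member pays $4,263.25; OOP now $4,263.25.
Claim 2 ($10,082): deductible already satisfied, so member's share is 25% × $10,082 = $2,520.50. Adding that to $4,263.25 gives $6,783.75, past the $6,300 cap; member pays only $6,300 − $4,263.25 = $2,036.75.

$2,036.75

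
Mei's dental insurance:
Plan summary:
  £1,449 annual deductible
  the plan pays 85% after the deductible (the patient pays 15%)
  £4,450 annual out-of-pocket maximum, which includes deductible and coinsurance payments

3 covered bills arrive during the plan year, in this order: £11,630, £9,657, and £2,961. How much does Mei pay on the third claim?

£25.30

Bill 1, £11,630: £1,449 finishes the deductible; £10,181 goes to coinsurance; coinsurance £10,181 × 15% = £1,527.15. Patient pays £2,976.15; OOP now £2,976.15.
Bill 2, £9,657: 15% coinsurance on £9,657 = £1,448.55. Patient pays £1,448.55; OOP now £4,424.70.
Bill 3, £2,961: deductible met; 15% of £2,961 = £444.15. That would push OOP to £4,868.85, over the £4,450 cap, so patient pays £4,450 − £4,424.70 = £25.30.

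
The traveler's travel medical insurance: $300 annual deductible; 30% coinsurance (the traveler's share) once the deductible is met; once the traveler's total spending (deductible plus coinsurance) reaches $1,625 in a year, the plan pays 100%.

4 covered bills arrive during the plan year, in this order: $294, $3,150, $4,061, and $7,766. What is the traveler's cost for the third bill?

Claim 1 ($294): all of it applies to the deductible. Cost to traveler: $294. OOP to date $294.
Claim 2 ($3,150): deductible takes $6, $3,144 remains; coinsurance $3,144 × 30% = $943.20. Traveler owes $949.20 (running OOP $1,243.20).
Claim 3 ($4,061): 30% coinsurance on $4,061 = $1,218.30. Adding that to $1,243.20 gives $2,461.50, past the $1,625 cap; traveler pays only $1,625 − $1,243.20 = $381.80.

$381.80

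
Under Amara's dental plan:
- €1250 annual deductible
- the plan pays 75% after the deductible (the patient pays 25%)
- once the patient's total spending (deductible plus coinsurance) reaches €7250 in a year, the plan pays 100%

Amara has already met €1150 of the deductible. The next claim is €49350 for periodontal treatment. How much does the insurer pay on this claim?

€1150 of the €1250 deductible is already met, leaving €100.
That leaves €49350 − €100 = €49250 for coinsurance.
Coinsurance: €49250 × 25% = €12312.50.
So the patient owes €100 + €12312.50 = €12412.50 before any cap.
Adding €12412.50 to the €1150 already spent would give €13562.50, which exceeds the €7250 cap; the patient pays just €7250 − €1150 = €6100.
The insurer covers the remainder: €49350 − €6100 = €43250.

€43250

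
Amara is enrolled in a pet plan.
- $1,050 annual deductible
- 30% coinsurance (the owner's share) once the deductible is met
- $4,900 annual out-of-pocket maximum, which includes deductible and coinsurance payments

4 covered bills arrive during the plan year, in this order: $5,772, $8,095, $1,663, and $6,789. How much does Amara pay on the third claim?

$4.90

Claim 1 — $5,772: deductible takes $1,050, $4,722 remains; coinsurance $4,722 × 30% = $1,416.60. Owner owes $2,466.60 (running OOP $2,466.60).
Claim 2 — $8,095: deductible already satisfied, so owner's share is 30% × $8,095 = $2,428.50. Cost to owner: $2,428.50. OOP to date $4,895.10.
Claim 3 — $1,663: deductible already satisfied, so owner's share is 30% × $1,663 = $498.90. OOP would hit $5,394 > $4,900, so the cap limits the owner to $4,900 − $4,895.10 = $4.90.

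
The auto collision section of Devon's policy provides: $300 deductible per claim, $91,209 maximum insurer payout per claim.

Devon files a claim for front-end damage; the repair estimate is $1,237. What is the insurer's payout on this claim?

After the deductible, $1,237 − $300 = $937 remains.
$937 is within the $91,209 limit, so the insurer pays $937.

$937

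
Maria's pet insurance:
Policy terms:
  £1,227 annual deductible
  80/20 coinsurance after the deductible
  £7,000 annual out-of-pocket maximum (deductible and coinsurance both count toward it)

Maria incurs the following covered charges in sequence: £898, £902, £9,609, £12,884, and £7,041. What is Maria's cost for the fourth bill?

Claim 1 — £898: all of it applies to the deductible. Owner owes £898 (running OOP £898).
Claim 2 — £902: £329 to deductible, leaving £573; 20% of £573 = £114.60. Owner owes £443.60 (running OOP £1,341.60).
Claim 3 — £9,609: deductible met; 20% of £9,609 = £1,921.80. Owner owes £1,921.80 (running OOP £3,263.40).
Claim 4 — £12,884: deductible met; 20% of £12,884 = £2,576.80. Owner owes £2,576.80 (running OOP £5,840.20).

£2,576.80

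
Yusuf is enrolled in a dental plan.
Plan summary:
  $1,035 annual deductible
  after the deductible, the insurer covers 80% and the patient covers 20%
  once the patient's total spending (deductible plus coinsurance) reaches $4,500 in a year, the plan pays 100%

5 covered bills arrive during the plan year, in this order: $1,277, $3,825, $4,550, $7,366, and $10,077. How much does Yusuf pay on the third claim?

Claim 1 — $1,277: $1,035 to deductible, leaving $242; patient's 20% is $48.40. Patient pays $1,083.40; OOP now $1,083.40.
Claim 2 — $3,825: 20% coinsurance on $3,825 = $765. Cost to patient: $765. OOP to date $1,848.40.
Claim 3 — $4,550: 20% coinsurance on $4,550 = $910. Patient owes $910 (running OOP $2,758.40).

$910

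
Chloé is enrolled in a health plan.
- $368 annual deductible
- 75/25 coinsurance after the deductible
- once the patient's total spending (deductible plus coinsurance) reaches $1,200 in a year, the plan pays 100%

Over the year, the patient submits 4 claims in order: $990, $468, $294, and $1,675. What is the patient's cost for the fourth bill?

$418.75

Claim 1 — $990: $368 finishes the deductible; $622 goes to coinsurance; patient's 25% is $155.50. Patient owes $523.50 (running OOP $523.50).
Claim 2 — $468: 25% coinsurance on $468 = $117. Patient pays $117; OOP now $640.50.
Claim 3 — $294: deductible already satisfied, so patient's share is 25% × $294 = $73.50. Patient pays $73.50; OOP now $714.
Claim 4 — $1,675: deductible met; 25% of $1,675 = $418.75. Cost to patient: $418.75. OOP to date $1,132.75.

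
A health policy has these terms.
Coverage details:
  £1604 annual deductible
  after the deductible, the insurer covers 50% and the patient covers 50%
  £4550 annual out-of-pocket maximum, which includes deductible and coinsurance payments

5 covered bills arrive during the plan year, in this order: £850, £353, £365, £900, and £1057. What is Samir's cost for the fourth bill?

Claim 1 (£850): entire amount goes to the deductible. Patient owes £850 (running OOP £850).
Claim 2 (£353): all of it applies to the deductible. Cost to patient: £353. OOP to date £1203.
Claim 3 (£365): fully absorbed by the deductible. Patient owes £365 (running OOP £1568).
Claim 4 (£900): deductible takes £36, £864 remains; patient's 50% is £432. Cost to patient: £468. OOP to date £2036.

£468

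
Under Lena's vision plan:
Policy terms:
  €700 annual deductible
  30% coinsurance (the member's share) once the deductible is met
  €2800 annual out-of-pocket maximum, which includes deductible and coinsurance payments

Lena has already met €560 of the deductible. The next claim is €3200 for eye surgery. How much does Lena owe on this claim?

€560 of the €700 deductible is already met, leaving €140.
After the €140 deductible portion, €3200 − €140 = €3060 is subject to coinsurance.
Member's 30% share of €3060 is €918.
Member responsibility before any cap: €140 + €918 = €1058.
Year-to-date out-of-pocket becomes €560 + €1058 = €1618, still under the €2800 maximum, so no cap applies.

€1058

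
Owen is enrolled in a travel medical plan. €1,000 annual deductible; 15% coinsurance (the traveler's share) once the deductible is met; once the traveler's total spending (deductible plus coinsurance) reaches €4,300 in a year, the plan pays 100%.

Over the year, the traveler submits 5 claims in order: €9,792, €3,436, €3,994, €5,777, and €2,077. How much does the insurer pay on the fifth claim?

€2,076.85

Bill 1, €9,792: €1,000 to deductible, leaving €8,792; coinsurance €8,792 × 15% = €1,318.80. Cost to traveler: €2,318.80. OOP to date €2,318.80. Plan pays €9,792 − €2,318.80 = €7,473.20.
Bill 2, €3,436: 15% coinsurance on €3,436 = €515.40. Traveler pays €515.40; OOP now €2,834.20. Insurer: €3,436 − €515.40 = €2,920.60.
Bill 3, €3,994: deductible met; 15% of €3,994 = €599.10. Traveler pays €599.10; OOP now €3,433.30. Plan pays €3,994 − €599.10 = €3,394.90.
Bill 4, €5,777: 15% coinsurance on €5,777 = €866.55. Traveler pays €866.55; OOP now €4,299.85. Insurer: €5,777 − €866.55 = €4,910.45.
Bill 5, €2,077: 15% coinsurance on €2,077 = €311.55. Adding that to €4,299.85 gives €4,611.40, past the €4,300 cap; traveler pays only €4,300 − €4,299.85 = €0.15. Plan pays €2,077 − €0.15 = €2,076.85.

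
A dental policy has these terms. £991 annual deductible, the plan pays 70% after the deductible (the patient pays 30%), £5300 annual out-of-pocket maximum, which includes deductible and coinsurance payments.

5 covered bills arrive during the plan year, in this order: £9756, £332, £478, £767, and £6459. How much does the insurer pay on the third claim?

#1 (£9756): £991 to deductible, leaving £8765; patient's 30% is £2629.50. Patient pays £3620.50; OOP now £3620.50. Plan pays £9756 − £3620.50 = £6135.50.
#2 (£332): deductible already satisfied, so patient's share is 30% × £332 = £99.60. Patient owes £99.60 (running OOP £3720.10). Plan pays £332 − £99.60 = £232.40.
#3 (£478): deductible met; 30% of £478 = £143.40. Patient owes £143.40 (running OOP £3863.50). Plan pays £478 − £143.40 = £334.60.

£334.60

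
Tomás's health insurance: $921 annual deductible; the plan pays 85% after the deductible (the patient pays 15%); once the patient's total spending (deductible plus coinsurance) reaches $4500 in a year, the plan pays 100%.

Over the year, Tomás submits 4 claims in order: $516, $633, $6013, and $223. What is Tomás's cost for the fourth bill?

$33.45

Claim 1 — $516: all of it applies to the deductible. Patient pays $516; OOP now $516.
Claim 2 — $633: $405 finishes the deductible; $228 goes to coinsurance; coinsurance $228 × 15% = $34.20. Cost to patient: $439.20. OOP to date $955.20.
Claim 3 — $6013: deductible met; 15% of $6013 = $901.95. Cost to patient: $901.95. OOP to date $1857.15.
Claim 4 — $223: deductible already satisfied, so patient's share is 15% × $223 = $33.45. Patient owes $33.45 (running OOP $1890.60).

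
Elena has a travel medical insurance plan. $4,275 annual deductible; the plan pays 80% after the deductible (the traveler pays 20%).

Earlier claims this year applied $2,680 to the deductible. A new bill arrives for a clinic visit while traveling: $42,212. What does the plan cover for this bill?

$2,680 of the $4,275 deductible is already met, leaving $1,595.
The remaining $40,617 (= $42,212 − $1,595) moves to coinsurance.
Traveler's 20% share of $40,617 is $8,123.40.
So the traveler owes $1,595 + $8,123.40 = $9,718.40.
The plan picks up $42,212 − $9,718.40 = $32,493.60.

$32,493.60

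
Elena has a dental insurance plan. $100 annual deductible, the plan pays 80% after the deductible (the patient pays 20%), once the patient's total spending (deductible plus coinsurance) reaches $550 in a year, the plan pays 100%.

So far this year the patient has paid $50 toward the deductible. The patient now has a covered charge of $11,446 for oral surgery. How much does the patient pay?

Remaining deductible: $100 − $50 = $50.
After the $50 deductible portion, $11,446 − $50 = $11,396 is subject to coinsurance.
20% of $11,396 = $2,279.20 falls to the patient.
That puts the patient's cost at $50 + $2,279.20 = $2,329.20 before any cap.
Year-to-date out-of-pocket would reach $50 + $2,329.20 = $2,379.20, above the $550 maximum, so the patient pays only $550 − $50 = $500.

$500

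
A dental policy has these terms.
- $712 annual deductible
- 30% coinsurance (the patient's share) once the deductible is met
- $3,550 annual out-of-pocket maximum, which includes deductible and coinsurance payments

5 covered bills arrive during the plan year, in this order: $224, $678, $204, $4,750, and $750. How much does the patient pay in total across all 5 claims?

$2,480.20

Claim 1 — $224: fully absorbed by the deductible. Cost to patient: $224. OOP to date $224.
Claim 2 — $678: $488 to deductible, leaving $190; patient's 30% is $57. Patient pays $545; OOP now $769.
Claim 3 — $204: deductible met; 30% of $204 = $61.20. Patient owes $61.20 (running OOP $830.20).
Claim 4 — $4,750: 30% coinsurance on $4,750 = $1,425. Cost to patient: $1,425. OOP to date $2,255.20.
Claim 5 — $750: 30% coinsurance on $750 = $225. Patient owes $225 (running OOP $2,480.20).
Total paid by the patient: $224 + $545 + $61.20 + $1,425 + $225 = $2,480.20.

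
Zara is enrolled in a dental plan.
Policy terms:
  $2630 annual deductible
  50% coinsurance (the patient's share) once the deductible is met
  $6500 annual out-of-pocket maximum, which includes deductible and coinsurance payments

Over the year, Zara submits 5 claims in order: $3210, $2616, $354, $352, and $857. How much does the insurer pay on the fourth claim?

$176

Claim 1 ($3210): $2630 to deductible, leaving $580; patient's 50% is $290. Patient owes $2920 (running OOP $2920). Insurer: $3210 − $2920 = $290.
Claim 2 ($2616): deductible already satisfied, so patient's share is 50% × $2616 = $1308. Patient pays $1308; OOP now $4228. Plan pays $2616 − $1308 = $1308.
Claim 3 ($354): deductible met; 50% of $354 = $177. Patient owes $177 (running OOP $4405). Insurer: $354 − $177 = $177.
Claim 4 ($352): 50% coinsurance on $352 = $176. Cost to patient: $176. OOP to date $4581. Plan pays $352 − $176 = $176.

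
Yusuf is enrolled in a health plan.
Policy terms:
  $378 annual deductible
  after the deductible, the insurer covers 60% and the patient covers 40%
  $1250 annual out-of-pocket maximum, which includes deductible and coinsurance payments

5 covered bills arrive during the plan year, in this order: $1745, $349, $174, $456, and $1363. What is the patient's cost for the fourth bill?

$116

Claim 1 ($1745): deductible takes $378, $1367 remains; 40% of $1367 = $546.80. Patient pays $924.80; OOP now $924.80.
Claim 2 ($349): deductible met; 40% of $349 = $139.60. Cost to patient: $139.60. OOP to date $1064.40.
Claim 3 ($174): 40% coinsurance on $174 = $69.60. Cost to patient: $69.60. OOP to date $1134.
Claim 4 ($456): deductible met; 40% of $456 = $182.40. Adding that to $1134 gives $1316.40, past the $1250 cap; patient pays only $1250 − $1134 = $116.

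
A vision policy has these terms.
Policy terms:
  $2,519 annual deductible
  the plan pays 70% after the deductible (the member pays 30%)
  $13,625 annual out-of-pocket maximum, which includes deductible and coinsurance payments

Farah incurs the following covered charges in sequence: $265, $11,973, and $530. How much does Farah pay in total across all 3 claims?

Bill 1, $265: all of it applies to the deductible. Member owes $265 (running OOP $265).
Bill 2, $11,973: deductible takes $2,254, $9,719 remains; coinsurance $9,719 × 30% = $2,915.70. Cost to member: $5,169.70. OOP to date $5,434.70.
Bill 3, $530: 30% coinsurance on $530 = $159. Member owes $159 (running OOP $5,593.70).
Summing the member's payments: $265 + $5,169.70 + $159 = $5,593.70.

$5,593.70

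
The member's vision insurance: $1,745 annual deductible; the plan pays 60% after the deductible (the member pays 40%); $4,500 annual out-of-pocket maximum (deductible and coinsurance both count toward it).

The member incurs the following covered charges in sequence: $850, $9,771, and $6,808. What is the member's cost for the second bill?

Claim 1 ($850): all of it applies to the deductible. Member owes $850 (running OOP $850).
Claim 2 ($9,771): $895 to deductible, leaving $8,876; 40% of $8,876 = $3,550.40. Deductible plus coinsurance: $895 + $3,550.40 = $4,445.40. That would push OOP to $5,295.40, over the $4,500 cap, so member pays $4,500 − $850 = $3,650.

$3,650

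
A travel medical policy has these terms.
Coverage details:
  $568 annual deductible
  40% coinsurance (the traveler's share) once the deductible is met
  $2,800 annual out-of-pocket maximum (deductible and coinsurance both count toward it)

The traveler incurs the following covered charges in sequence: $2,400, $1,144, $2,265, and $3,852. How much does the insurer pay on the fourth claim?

$3,716.40

Bill 1, $2,400: deductible takes $568, $1,832 remains; 40% of $1,832 = $732.80. Traveler pays $1,300.80; OOP now $1,300.80. Plan pays $2,400 − $1,300.80 = $1,099.20.
Bill 2, $1,144: deductible met; 40% of $1,144 = $457.60. Traveler owes $457.60 (running OOP $1,758.40). Insurer: $1,144 − $457.60 = $686.40.
Bill 3, $2,265: deductible met; 40% of $2,265 = $906. Traveler pays $906; OOP now $2,664.40. Plan pays $2,265 − $906 = $1,359.
Bill 4, $3,852: 40% coinsurance on $3,852 = $1,540.80. OOP would hit $4,205.20 > $2,800, so the cap limits the traveler to $2,800 − $2,664.40 = $135.60. Plan pays $3,852 − $135.60 = $3,716.40.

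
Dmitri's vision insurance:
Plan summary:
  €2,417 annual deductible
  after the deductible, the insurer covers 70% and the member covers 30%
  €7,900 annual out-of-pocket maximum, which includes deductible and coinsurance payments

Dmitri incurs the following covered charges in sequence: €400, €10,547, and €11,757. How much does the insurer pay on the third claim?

#1 (€400): entire amount goes to the deductible. Cost to member: €400. OOP to date €400. Plan pays €400 − €400 = €0.
#2 (€10,547): €2,017 finishes the deductible; €8,530 goes to coinsurance; member's 30% is €2,559. Member pays €4,576; OOP now €4,976. Insurer: €10,547 − €4,576 = €5,971.
#3 (€11,757): 30% coinsurance on €11,757 = €3,527.10. Adding that to €4,976 gives €8,503.10, past the €7,900 cap; member pays only €7,900 − €4,976 = €2,924. Insurer: €11,757 − €2,924 = €8,833.

€8,833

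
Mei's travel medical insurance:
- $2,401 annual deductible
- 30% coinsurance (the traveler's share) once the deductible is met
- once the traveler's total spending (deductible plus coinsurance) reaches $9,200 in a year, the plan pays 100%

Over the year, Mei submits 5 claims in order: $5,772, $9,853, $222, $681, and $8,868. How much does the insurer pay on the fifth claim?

Claim 1 — $5,772: $2,401 to deductible, leaving $3,371; traveler's 30% is $1,011.30. Cost to traveler: $3,412.30. OOP to date $3,412.30. Plan pays $5,772 − $3,412.30 = $2,359.70.
Claim 2 — $9,853: 30% coinsurance on $9,853 = $2,955.90. Traveler owes $2,955.90 (running OOP $6,368.20). Plan pays $9,853 − $2,955.90 = $6,897.10.
Claim 3 — $222: deductible met; 30% of $222 = $66.60. Traveler pays $66.60; OOP now $6,434.80. Insurer: $222 − $66.60 = $155.40.
Claim 4 — $681: deductible already satisfied, so traveler's share is 30% × $681 = $204.30. Cost to traveler: $204.30. OOP to date $6,639.10. Insurer: $681 − $204.30 = $476.70.
Claim 5 — $8,868: deductible already satisfied, so traveler's share is 30% × $8,868 = $2,660.40. OOP would hit $9,299.50 > $9,200, so the cap limits the traveler to $9,200 − $6,639.10 = $2,560.90. Plan pays $8,868 − $2,560.90 = $6,307.10.

$6,307.10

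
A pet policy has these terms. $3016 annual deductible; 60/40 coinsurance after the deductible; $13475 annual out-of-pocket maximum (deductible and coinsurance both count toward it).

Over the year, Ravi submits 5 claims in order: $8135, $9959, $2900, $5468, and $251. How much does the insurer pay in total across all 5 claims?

Bill 1, $8135: $3016 finishes the deductible; $5119 goes to coinsurance; owner's 40% is $2047.60. Owner owes $5063.60 (running OOP $5063.60). Plan pays $8135 − $5063.60 = $3071.40.
Bill 2, $9959: 40% coinsurance on $9959 = $3983.60. Owner pays $3983.60; OOP now $9047.20. Insurer: $9959 − $3983.60 = $5975.40.
Bill 3, $2900: 40% coinsurance on $2900 = $1160. Owner pays $1160; OOP now $10207.20. Insurer: $2900 − $1160 = $1740.
Bill 4, $5468: 40% coinsurance on $5468 = $2187.20. Owner owes $2187.20 (running OOP $12394.40). Plan pays $5468 − $2187.20 = $3280.80.
Bill 5, $251: deductible met; 40% of $251 = $100.40. Cost to owner: $100.40. OOP to date $12494.80. Plan pays $251 − $100.40 = $150.60.
Insurer total = bills − owner's total = $26713 − $12494.80 = $14218.20.

$14218.20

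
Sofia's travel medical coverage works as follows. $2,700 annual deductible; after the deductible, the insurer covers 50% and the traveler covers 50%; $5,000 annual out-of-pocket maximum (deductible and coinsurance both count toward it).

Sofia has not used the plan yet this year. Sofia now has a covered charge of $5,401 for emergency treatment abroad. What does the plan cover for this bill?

The full $2,700 deductible is still open; $2,700 of this bill applies to it.
That leaves $5,401 − $2,700 = $2,701 for coinsurance.
Traveler's 50% share of $2,701 is $1,350.50.
Traveler responsibility before any cap: $2,700 + $1,350.50 = $4,050.50.
Cumulative spending $0 + $4,050.50 = $4,050.50 stays under the $5,000 maximum.
The insurer covers the remainder: $5,401 − $4,050.50 = $1,350.50.

$1,350.50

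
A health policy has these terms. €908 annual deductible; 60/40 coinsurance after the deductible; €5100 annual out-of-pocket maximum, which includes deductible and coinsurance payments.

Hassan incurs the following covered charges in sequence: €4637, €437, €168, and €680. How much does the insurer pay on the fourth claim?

#1 (€4637): €908 to deductible, leaving €3729; 40% of €3729 = €1491.60. Patient pays €2399.60; OOP now €2399.60. Plan pays €4637 − €2399.60 = €2237.40.
#2 (€437): deductible met; 40% of €437 = €174.80. Cost to patient: €174.80. OOP to date €2574.40. Plan pays €437 − €174.80 = €262.20.
#3 (€168): deductible already satisfied, so patient's share is 40% × €168 = €67.20. Patient owes €67.20 (running OOP €2641.60). Insurer: €168 − €67.20 = €100.80.
#4 (€680): 40% coinsurance on €680 = €272. Patient owes €272 (running OOP €2913.60). Plan pays €680 − €272 = €408.

€408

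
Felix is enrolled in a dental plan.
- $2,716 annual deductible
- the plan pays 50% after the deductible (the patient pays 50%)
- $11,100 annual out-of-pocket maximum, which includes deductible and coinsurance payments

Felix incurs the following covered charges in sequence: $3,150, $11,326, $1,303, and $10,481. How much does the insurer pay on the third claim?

Bill 1, $3,150: deductible takes $2,716, $434 remains; coinsurance $434 × 50% = $217. Patient pays $2,933; OOP now $2,933. Plan pays $3,150 − $2,933 = $217.
Bill 2, $11,326: deductible already satisfied, so patient's share is 50% × $11,326 = $5,663. Patient owes $5,663 (running OOP $8,596). Plan pays $11,326 − $5,663 = $5,663.
Bill 3, $1,303: deductible met; 50% of $1,303 = $651.50. Cost to patient: $651.50. OOP to date $9,247.50. Insurer: $1,303 − $651.50 = $651.50.

$651.50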